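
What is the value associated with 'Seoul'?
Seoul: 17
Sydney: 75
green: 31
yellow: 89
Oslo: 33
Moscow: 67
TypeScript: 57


Looking up key 'Seoul'
Value: 17

17


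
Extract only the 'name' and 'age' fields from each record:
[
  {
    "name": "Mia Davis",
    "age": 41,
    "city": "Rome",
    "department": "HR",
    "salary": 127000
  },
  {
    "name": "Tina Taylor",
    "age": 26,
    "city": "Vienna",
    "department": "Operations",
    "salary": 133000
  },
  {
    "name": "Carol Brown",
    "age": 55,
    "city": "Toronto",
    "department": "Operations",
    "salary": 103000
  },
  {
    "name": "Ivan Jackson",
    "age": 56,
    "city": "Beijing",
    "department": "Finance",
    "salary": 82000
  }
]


Original: 4 records with fields: name, age, city, department, salary
Keep: ['name', 'age']
Drop: ['city', 'department', 'salary']
Result: 4 records, 2 fields each

[
  {
    "name": "Mia Davis",
    "age": 41
  },
  {
    "name": "Tina Taylor",
    "age": 26
  },
  {
    "name": "Carol Brown",
    "age": 55
  },
  {
    "name": "Ivan Jackson",
    "age": 56
  }
]


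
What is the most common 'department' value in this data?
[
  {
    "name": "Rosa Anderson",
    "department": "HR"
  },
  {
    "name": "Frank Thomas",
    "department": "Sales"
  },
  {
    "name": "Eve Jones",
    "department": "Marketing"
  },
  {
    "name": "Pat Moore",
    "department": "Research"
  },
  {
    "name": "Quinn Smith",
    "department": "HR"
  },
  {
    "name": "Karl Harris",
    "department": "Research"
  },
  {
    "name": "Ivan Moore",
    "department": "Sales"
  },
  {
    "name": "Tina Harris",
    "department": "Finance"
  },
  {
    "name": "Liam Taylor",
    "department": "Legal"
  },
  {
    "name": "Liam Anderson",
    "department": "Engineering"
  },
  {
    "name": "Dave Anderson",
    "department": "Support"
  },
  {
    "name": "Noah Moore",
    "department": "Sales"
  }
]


Counting 'department' values across 12 records:

  Sales: 3 ###
  HR: 2 ##
  Research: 2 ##
  Marketing: 1 #
  Finance: 1 #
  Legal: 1 #
  Engineering: 1 #
  Support: 1 #

Most common: Sales (3 times)

Sales (3 times)


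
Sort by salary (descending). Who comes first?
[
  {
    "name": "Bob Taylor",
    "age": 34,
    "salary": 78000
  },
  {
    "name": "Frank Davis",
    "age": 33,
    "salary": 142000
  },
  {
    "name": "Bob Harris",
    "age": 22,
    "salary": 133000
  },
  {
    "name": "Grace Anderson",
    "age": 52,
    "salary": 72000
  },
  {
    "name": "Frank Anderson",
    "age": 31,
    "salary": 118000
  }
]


Sort by: salary (descending)

Sorted order:
  1. Frank Davis (salary = 142000)
  2. Bob Harris (salary = 133000)
  3. Frank Anderson (salary = 118000)
  4. Bob Taylor (salary = 78000)
  5. Grace Anderson (salary = 72000)

First: Frank Davis

Frank Davis


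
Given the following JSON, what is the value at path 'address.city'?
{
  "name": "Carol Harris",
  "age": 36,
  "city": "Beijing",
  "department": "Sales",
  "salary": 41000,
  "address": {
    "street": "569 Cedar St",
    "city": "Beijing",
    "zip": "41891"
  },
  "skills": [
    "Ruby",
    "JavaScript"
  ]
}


Query: address.city
Path: address -> city
Value: Beijing

Beijing


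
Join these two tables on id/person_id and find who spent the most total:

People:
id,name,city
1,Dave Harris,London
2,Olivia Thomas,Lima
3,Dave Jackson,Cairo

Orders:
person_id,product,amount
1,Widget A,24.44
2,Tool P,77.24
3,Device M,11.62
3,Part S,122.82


Join on: people.id = orders.person_id

Joined rows:
  Dave Harris (London) bought Widget A for $24.44
  Olivia Thomas (Lima) bought Tool P for $77.24
  Dave Jackson (Cairo) bought Device M for $11.62
  Dave Jackson (Cairo) bought Part S for $122.82

Total per person:
  Dave Jackson: $134.44
  Olivia Thomas: $77.24
  Dave Harris: $24.44

Top spender: Dave Jackson ($134.44)

Dave Jackson ($134.44)


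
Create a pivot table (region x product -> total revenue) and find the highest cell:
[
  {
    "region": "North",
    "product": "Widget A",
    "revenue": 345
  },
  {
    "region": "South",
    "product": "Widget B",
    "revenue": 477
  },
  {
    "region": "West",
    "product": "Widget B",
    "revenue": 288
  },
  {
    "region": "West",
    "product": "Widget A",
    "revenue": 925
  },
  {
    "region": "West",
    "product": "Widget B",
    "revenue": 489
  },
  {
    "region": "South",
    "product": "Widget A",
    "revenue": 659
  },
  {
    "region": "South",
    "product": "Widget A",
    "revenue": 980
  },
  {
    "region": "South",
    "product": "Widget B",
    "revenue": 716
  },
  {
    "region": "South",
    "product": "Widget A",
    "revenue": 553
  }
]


Pivot: region (rows) x product (columns) -> total revenue

     Widget A      Widget B    
North          345             0  
South         2192          1193  
West           925           777  

Highest: South / Widget A = $2192

South / Widget A = $2192


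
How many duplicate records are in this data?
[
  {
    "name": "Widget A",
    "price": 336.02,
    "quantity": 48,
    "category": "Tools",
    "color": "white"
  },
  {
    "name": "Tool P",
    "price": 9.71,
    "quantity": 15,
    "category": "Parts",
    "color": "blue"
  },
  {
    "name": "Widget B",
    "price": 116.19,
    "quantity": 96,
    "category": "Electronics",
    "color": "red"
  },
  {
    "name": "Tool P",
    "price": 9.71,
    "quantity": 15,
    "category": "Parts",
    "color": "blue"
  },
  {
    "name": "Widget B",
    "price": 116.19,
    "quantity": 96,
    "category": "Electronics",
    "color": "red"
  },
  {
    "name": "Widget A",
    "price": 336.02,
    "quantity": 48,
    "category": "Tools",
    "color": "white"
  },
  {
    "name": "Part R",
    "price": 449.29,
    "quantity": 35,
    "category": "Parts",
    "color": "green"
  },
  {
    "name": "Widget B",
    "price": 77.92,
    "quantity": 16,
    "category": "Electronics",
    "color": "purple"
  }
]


Checking 8 records for duplicates:

  Row 1: Widget A ($336.02, qty 48)
  Row 2: Tool P ($9.71, qty 15)
  Row 3: Widget B ($116.19, qty 96)
  Row 4: Tool P ($9.71, qty 15) <-- DUPLICATE
  Row 5: Widget B ($116.19, qty 96) <-- DUPLICATE
  Row 6: Widget A ($336.02, qty 48) <-- DUPLICATE
  Row 7: Part R ($449.29, qty 35)
  Row 8: Widget B ($77.92, qty 16)

Duplicates found: 3
Unique records: 5

3 duplicates, 5 unique


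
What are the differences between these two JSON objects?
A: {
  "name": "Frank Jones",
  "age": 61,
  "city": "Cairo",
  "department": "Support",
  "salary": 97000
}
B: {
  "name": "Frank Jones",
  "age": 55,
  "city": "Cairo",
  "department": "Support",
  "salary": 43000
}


Comparing each field (in key order):
  name: same
  age: DIFFERENT
  city: same
  department: same
  salary: DIFFERENT
Differences:
  age: 61 -> 55
  salary: 97000 -> 43000

2 field(s) changed

2 changes: age, salary


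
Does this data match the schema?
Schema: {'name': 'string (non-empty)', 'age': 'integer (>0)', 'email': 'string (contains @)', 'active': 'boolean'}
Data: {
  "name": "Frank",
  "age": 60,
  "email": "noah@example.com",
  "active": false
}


Validating each field against schema:
  name: OK (non-empty string)
  age: OK (positive integer)
  email: OK (string with @)
  active: OK (boolean)

Result: VALID

VALID


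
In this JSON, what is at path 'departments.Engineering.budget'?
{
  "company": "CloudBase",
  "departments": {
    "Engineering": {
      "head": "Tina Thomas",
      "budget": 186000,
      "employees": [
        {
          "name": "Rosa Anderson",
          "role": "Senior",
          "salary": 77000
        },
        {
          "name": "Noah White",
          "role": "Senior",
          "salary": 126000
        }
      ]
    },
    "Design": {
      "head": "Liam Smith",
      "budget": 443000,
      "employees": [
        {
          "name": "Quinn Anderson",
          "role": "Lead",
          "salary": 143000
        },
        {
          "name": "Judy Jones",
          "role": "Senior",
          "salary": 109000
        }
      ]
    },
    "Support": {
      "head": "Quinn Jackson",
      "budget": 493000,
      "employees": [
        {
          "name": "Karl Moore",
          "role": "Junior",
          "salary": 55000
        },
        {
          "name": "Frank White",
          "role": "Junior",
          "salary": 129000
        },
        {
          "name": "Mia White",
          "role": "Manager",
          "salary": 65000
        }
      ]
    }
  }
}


Path: departments.Engineering.budget

Navigate:
  -> departments
  -> Engineering
  -> budget = 186000

186000


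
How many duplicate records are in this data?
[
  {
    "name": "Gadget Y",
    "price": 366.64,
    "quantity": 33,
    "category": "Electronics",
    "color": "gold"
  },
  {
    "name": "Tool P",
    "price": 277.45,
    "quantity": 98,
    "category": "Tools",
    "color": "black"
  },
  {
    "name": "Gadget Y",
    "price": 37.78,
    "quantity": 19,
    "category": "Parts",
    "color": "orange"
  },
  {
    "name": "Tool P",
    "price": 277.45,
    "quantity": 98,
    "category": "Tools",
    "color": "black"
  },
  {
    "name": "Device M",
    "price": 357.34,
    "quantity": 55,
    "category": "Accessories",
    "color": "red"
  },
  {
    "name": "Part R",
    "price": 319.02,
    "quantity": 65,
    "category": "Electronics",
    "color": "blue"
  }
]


Checking 6 records for duplicates:

  Row 1: Gadget Y ($366.64, qty 33)
  Row 2: Tool P ($277.45, qty 98)
  Row 3: Gadget Y ($37.78, qty 19)
  Row 4: Tool P ($277.45, qty 98) <-- DUPLICATE
  Row 5: Device M ($357.34, qty 55)
  Row 6: Part R ($319.02, qty 65)

Duplicates found: 1
Unique records: 5

1 duplicates, 5 unique


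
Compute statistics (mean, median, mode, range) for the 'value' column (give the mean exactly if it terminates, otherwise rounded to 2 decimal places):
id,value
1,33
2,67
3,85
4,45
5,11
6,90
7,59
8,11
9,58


Data: [33, 67, 85, 45, 11, 90, 59, 11, 58]
Count: 9
Sum: 459
Mean: 459/9 = 51
Sorted: [11, 11, 33, 45, 58, 59, 67, 85, 90]
Median: 58.0
Mode: 11 (2 times)
Range: 90 - 11 = 79
Min: 11, Max: 90

mean=51, median=58.0, mode=11, range=79


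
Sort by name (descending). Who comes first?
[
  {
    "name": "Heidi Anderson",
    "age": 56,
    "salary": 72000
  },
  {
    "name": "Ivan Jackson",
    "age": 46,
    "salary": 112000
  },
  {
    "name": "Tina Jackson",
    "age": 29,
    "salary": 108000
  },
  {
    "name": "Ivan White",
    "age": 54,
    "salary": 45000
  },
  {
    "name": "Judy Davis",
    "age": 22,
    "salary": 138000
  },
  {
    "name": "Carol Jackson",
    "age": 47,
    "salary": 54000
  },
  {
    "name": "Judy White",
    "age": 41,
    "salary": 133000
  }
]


Sort by: name (descending)

Sorted order:
  1. Tina Jackson (name = Tina Jackson)
  2. Judy White (name = Judy White)
  3. Judy Davis (name = Judy Davis)
  4. Ivan White (name = Ivan White)
  5. Ivan Jackson (name = Ivan Jackson)
  6. Heidi Anderson (name = Heidi Anderson)
  7. Carol Jackson (name = Carol Jackson)

First: Tina Jackson

Tina Jackson


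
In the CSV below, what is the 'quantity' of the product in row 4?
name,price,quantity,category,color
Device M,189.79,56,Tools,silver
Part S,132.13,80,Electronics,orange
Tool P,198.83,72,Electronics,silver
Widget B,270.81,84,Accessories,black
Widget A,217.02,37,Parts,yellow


Query: Row 4 ('Widget B'), column 'quantity'
Value: 84

84


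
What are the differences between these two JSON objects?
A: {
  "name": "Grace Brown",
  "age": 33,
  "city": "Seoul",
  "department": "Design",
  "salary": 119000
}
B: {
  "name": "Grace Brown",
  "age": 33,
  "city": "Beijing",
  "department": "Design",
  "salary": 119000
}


Comparing each field (in key order):
  name: same
  age: same
  city: DIFFERENT
  department: same
  salary: same
Differences:
  city: Seoul -> Beijing

1 field(s) changed

1 change: city


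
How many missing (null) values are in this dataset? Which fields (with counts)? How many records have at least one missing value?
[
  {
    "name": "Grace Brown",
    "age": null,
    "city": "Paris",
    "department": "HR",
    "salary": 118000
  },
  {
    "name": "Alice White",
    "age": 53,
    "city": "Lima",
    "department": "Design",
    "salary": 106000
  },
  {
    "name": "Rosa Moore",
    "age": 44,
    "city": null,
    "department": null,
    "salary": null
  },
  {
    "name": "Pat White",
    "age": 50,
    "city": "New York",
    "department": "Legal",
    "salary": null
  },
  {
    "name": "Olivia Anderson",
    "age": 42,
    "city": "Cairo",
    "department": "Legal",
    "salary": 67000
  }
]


Checking for missing (null) values in 5 records:

  Grace Brown: age
  Alice White: complete
  Rosa Moore: city, department, salary
  Pat White: salary
  Olivia Anderson: complete

Per field:
  name: 0 missing
  age: 1 missing
  city: 1 missing
  department: 1 missing
  salary: 2 missing

Total missing values: 5
Records with any missing: 3

5 missing values (age: 1, city: 1, department: 1, salary: 2); 3 incomplete records


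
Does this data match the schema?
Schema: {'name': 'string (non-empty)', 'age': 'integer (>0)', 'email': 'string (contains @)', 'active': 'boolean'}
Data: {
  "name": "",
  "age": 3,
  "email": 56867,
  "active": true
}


Validating each field against schema:
  name: FAIL ("" is an empty string)
  age: OK (positive integer)
  email: FAIL (56867 is not a string)
  active: OK (boolean)

Result: INVALID (2 errors: name, email)

INVALID (2 errors: name, email)


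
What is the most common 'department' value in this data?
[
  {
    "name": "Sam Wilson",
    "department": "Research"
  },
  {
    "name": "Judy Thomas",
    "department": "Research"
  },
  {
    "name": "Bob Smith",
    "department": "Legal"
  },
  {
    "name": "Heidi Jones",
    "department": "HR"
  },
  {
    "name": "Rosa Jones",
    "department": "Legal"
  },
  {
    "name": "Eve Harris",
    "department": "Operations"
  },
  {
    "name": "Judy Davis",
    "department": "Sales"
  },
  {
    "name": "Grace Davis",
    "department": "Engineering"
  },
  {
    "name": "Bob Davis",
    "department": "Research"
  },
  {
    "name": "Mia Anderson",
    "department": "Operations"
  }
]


Counting 'department' values across 10 records:

  Research: 3 ###
  Legal: 2 ##
  Operations: 2 ##
  HR: 1 #
  Sales: 1 #
  Engineering: 1 #

Most common: Research (3 times)

Research (3 times)


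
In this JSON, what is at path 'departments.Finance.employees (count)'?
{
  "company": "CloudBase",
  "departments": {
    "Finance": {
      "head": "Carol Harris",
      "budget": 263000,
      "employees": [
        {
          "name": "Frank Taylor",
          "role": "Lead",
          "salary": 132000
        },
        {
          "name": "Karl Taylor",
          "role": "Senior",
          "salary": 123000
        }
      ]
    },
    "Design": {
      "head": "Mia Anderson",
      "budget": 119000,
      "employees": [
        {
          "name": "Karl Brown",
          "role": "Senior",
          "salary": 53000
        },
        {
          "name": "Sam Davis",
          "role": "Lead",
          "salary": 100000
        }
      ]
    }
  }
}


Path: departments.Finance.employees (count)

Navigate:
  -> departments
  -> Finance
  -> employees (array, length 2)

2


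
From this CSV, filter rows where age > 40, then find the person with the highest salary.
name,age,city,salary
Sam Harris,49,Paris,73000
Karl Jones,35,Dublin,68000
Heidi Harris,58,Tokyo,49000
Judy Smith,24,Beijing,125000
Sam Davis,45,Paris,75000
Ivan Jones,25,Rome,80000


Filter: age > 40
Sort by: salary (descending)

Filtered records (3):
  Sam Davis, age 45, salary $75000
  Sam Harris, age 49, salary $73000
  Heidi Harris, age 58, salary $49000

Highest salary: Sam Davis ($75000)

Sam Davis


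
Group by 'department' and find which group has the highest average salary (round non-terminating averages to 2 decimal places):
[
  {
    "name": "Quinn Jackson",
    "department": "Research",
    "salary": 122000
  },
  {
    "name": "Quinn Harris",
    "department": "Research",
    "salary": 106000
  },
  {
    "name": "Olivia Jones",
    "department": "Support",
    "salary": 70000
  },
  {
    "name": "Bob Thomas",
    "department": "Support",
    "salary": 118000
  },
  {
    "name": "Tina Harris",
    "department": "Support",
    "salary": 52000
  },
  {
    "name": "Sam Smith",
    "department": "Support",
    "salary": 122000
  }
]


Group by: department

Groups:
  Research: 2 people, avg salary = 228000/2 = $114000
  Support: 4 people, avg salary = 362000/4 = $90500

Highest average salary: Research ($114000)

Research ($114000)


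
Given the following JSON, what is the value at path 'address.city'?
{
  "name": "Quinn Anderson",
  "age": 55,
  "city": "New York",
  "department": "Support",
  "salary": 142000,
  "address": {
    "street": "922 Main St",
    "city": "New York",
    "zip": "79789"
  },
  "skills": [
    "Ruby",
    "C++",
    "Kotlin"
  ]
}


Query: address.city
Path: address -> city
Value: New York

New York


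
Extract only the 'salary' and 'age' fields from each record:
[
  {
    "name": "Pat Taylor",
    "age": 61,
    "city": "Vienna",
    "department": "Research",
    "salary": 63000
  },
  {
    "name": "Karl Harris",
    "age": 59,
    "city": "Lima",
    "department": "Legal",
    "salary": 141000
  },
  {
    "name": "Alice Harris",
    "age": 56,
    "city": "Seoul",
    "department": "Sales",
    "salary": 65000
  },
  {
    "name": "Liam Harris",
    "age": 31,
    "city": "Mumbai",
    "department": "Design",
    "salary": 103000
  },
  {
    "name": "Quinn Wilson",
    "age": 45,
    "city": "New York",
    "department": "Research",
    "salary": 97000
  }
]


Original: 5 records with fields: name, age, city, department, salary
Keep: ['salary', 'age']
Drop: ['name', 'city', 'department']
Result: 5 records, 2 fields each

[
  {
    "salary": 63000,
    "age": 61
  },
  {
    "salary": 141000,
    "age": 59
  },
  {
    "salary": 65000,
    "age": 56
  },
  {
    "salary": 103000,
    "age": 31
  },
  {
    "salary": 97000,
    "age": 45
  }
]


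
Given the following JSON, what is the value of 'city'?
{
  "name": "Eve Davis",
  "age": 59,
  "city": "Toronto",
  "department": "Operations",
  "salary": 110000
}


Looking up field 'city'
Value: Toronto

Toronto


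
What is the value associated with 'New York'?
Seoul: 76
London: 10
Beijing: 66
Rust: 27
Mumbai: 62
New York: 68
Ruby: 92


Looking up key 'New York'
Value: 68

68


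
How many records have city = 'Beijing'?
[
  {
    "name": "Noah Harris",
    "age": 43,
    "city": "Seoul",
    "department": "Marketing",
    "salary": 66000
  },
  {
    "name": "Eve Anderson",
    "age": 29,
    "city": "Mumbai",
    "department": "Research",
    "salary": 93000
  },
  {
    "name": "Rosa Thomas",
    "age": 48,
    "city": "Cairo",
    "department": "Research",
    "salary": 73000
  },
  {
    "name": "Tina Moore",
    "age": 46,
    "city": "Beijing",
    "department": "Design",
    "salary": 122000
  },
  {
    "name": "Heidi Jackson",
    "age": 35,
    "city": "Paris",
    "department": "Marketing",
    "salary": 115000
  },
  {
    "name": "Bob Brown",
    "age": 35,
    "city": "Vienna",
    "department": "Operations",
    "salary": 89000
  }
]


Data: 6 records
Condition: city = 'Beijing'

Checking each record:
  Noah Harris: Seoul
  Eve Anderson: Mumbai
  Rosa Thomas: Cairo
  Tina Moore: Beijing MATCH
  Heidi Jackson: Paris
  Bob Brown: Vienna

Count: 1

1


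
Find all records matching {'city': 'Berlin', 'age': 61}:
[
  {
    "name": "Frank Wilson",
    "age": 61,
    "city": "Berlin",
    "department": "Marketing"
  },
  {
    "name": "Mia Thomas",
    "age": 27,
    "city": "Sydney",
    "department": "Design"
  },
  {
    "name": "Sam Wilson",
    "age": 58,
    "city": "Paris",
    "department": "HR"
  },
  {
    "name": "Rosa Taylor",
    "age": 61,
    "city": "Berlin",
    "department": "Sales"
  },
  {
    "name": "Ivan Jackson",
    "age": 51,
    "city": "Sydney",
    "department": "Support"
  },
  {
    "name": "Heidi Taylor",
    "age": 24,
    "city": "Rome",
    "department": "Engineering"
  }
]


Search criteria: {'city': 'Berlin', 'age': 61}

Checking 6 records:
  Frank Wilson: {city: Berlin, age: 61} <-- MATCH
  Mia Thomas: {city: Sydney, age: 27}
  Sam Wilson: {city: Paris, age: 58}
  Rosa Taylor: {city: Berlin, age: 61} <-- MATCH
  Ivan Jackson: {city: Sydney, age: 51}
  Heidi Taylor: {city: Rome, age: 24}

Matches: ["Frank Wilson", "Rosa Taylor"]

["Frank Wilson", "Rosa Taylor"]


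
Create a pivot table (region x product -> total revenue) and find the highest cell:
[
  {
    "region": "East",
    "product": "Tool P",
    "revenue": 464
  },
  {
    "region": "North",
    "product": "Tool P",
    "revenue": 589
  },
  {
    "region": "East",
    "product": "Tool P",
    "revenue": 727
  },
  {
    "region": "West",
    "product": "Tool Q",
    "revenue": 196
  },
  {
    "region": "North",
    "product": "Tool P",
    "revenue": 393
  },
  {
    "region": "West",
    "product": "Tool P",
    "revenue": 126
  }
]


Pivot: region (rows) x product (columns) -> total revenue

     Tool P        Tool Q      
East          1191             0  
North          982             0  
West           126           196  

Highest: East / Tool P = $1191

East / Tool P = $1191


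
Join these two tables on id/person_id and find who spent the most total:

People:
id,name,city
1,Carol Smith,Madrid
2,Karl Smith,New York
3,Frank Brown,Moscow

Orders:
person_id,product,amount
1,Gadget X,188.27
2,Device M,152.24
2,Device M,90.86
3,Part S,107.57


Join on: people.id = orders.person_id

Joined rows:
  Carol Smith (Madrid) bought Gadget X for $188.27
  Karl Smith (New York) bought Device M for $152.24
  Karl Smith (New York) bought Device M for $90.86
  Frank Brown (Moscow) bought Part S for $107.57

Total per person:
  Karl Smith: $243.10
  Carol Smith: $188.27
  Frank Brown: $107.57

Top spender: Karl Smith ($243.10)

Karl Smith ($243.10)


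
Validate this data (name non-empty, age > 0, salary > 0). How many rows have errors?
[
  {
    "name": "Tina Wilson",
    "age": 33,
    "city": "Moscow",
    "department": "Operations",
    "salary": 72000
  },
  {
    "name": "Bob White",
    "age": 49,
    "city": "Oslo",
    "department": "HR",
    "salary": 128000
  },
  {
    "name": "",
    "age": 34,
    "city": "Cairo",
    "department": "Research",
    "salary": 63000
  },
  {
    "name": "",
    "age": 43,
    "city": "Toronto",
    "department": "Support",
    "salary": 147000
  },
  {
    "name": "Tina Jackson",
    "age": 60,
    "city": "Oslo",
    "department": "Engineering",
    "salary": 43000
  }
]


Validating 5 records:
Rules: name non-empty, age > 0, salary > 0

  Row 1 (Tina Wilson): OK
  Row 2 (Bob White): OK
  Row 3 (???): empty name
  Row 4 (???): empty name
  Row 5 (Tina Jackson): OK

Total errors: 2

2 errors


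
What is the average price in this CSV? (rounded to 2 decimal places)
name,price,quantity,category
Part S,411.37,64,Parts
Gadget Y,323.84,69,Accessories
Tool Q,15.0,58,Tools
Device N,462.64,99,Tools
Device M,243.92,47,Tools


Computing average price:
Values: [411.37, 323.84, 15.0, 462.64, 243.92]
Sum = 1456.77
Count = 5
Average = 1456.77/5 = 291.354 exactly -> 291.35 (rounded half-up to 2 decimal places)

291.35


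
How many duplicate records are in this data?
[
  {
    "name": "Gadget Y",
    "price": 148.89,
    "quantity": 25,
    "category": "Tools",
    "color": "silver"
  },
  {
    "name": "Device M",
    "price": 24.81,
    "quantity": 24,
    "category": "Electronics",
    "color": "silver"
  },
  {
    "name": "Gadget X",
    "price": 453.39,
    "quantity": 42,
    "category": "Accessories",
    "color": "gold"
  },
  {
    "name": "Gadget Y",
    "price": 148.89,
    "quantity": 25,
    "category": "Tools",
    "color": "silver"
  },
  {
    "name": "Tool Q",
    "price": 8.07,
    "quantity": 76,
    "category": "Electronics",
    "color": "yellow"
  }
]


Checking 5 records for duplicates:

  Row 1: Gadget Y ($148.89, qty 25)
  Row 2: Device M ($24.81, qty 24)
  Row 3: Gadget X ($453.39, qty 42)
  Row 4: Gadget Y ($148.89, qty 25) <-- DUPLICATE
  Row 5: Tool Q ($8.07, qty 76)

Duplicates found: 1
Unique records: 4

1 duplicates, 4 unique


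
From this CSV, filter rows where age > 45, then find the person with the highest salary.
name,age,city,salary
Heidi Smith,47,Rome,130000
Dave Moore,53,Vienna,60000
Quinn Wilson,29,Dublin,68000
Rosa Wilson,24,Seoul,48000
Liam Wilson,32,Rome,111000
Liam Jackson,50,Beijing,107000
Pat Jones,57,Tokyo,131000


Filter: age > 45
Sort by: salary (descending)

Filtered records (4):
  Pat Jones, age 57, salary $131000
  Heidi Smith, age 47, salary $130000
  Liam Jackson, age 50, salary $107000
  Dave Moore, age 53, salary $60000

Highest salary: Pat Jones ($131000)

Pat Jones


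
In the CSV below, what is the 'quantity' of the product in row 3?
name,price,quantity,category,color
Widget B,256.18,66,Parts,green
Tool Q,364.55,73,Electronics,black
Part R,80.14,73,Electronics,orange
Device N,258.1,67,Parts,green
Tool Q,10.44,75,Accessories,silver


Query: Row 3 ('Part R'), column 'quantity'
Value: 73

73


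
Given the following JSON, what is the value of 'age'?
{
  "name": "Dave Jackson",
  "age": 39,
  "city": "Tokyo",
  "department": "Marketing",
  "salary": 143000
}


Looking up field 'age'
Value: 39

39


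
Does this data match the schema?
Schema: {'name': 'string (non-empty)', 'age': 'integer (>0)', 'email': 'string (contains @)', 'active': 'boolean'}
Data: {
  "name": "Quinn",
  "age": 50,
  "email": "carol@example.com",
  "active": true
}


Validating each field against schema:
  name: OK (non-empty string)
  age: OK (positive integer)
  email: OK (string with @)
  active: OK (boolean)

Result: VALID

VALID


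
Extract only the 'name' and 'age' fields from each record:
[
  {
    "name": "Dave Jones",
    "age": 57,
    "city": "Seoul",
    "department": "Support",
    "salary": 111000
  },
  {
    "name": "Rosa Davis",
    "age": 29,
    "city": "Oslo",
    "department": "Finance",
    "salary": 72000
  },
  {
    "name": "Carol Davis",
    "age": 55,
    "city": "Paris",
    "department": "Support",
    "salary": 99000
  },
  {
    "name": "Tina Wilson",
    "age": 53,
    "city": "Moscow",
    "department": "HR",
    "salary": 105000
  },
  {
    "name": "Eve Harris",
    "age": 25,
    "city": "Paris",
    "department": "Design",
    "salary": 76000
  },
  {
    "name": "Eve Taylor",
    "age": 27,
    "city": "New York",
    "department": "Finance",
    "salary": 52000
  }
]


Original: 6 records with fields: name, age, city, department, salary
Keep: ['name', 'age']
Drop: ['city', 'department', 'salary']
Result: 6 records, 2 fields each

[
  {
    "name": "Dave Jones",
    "age": 57
  },
  {
    "name": "Rosa Davis",
    "age": 29
  },
  {
    "name": "Carol Davis",
    "age": 55
  },
  {
    "name": "Tina Wilson",
    "age": 53
  },
  {
    "name": "Eve Harris",
    "age": 25
  },
  {
    "name": "Eve Taylor",
    "age": 27
  }
]


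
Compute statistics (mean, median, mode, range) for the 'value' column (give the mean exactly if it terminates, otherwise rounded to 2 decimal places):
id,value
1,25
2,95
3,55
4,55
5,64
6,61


Data: [25, 95, 55, 55, 64, 61]
Count: 6
Sum: 355
Mean: 355/6 ≈ 59.17 (rounded to 2 decimal places)
Sorted: [25, 55, 55, 61, 64, 95]
Median: 58.0
Mode: 55 (2 times)
Range: 95 - 25 = 70
Min: 25, Max: 95

mean≈59.17, median=58.0, mode=55, range=70


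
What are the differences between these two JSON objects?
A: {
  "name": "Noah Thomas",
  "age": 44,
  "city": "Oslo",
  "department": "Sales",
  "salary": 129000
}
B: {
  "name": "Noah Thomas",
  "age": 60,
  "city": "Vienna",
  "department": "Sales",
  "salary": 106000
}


Comparing each field (in key order):
  name: same
  age: DIFFERENT
  city: DIFFERENT
  department: same
  salary: DIFFERENT
Differences:
  age: 44 -> 60
  city: Oslo -> Vienna
  salary: 129000 -> 106000

3 field(s) changed

3 changes: age, city, salary


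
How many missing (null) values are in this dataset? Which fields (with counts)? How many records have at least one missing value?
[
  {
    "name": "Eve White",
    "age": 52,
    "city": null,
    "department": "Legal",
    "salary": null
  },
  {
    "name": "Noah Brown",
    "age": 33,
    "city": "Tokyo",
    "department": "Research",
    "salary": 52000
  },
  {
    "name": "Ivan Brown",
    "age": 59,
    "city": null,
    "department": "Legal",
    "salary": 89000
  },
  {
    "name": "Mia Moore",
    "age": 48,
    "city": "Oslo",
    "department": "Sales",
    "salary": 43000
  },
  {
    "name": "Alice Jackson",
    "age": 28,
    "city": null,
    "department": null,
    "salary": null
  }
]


Checking for missing (null) values in 5 records:

  Eve White: city, salary
  Noah Brown: complete
  Ivan Brown: city
  Mia Moore: complete
  Alice Jackson: city, department, salary

Per field:
  name: 0 missing
  age: 0 missing
  city: 3 missing
  department: 1 missing
  salary: 2 missing

Total missing values: 6
Records with any missing: 3

6 missing values (city: 3, department: 1, salary: 2); 3 incomplete records


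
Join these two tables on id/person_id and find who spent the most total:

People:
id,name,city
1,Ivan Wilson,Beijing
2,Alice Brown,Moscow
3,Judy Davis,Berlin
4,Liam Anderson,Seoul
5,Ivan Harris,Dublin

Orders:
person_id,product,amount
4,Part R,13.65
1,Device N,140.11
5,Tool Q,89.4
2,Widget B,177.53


Join on: people.id = orders.person_id

Joined rows:
  Liam Anderson (Seoul) bought Part R for $13.65
  Ivan Wilson (Beijing) bought Device N for $140.11
  Ivan Harris (Dublin) bought Tool Q for $89.4
  Alice Brown (Moscow) bought Widget B for $177.53

Total per person:
  Alice Brown: $177.53
  Ivan Wilson: $140.11
  Ivan Harris: $89.40
  Liam Anderson: $13.65

Top spender: Alice Brown ($177.53)

Alice Brown ($177.53)


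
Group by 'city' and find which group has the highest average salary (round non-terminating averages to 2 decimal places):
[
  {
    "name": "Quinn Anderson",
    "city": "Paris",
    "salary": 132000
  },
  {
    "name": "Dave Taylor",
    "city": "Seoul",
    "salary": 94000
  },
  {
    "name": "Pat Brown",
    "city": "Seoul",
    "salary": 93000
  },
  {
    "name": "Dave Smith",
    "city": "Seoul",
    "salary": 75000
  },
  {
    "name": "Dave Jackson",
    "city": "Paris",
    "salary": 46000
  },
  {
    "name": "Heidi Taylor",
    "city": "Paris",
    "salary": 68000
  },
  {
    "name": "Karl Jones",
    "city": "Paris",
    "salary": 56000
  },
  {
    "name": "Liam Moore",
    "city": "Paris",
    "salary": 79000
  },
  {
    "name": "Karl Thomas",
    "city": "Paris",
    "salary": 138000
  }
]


Group by: city

Groups:
  Paris: 6 people, avg salary = 519000/6 = $86500
  Seoul: 3 people, avg salary = 262000/3 ≈ $87333.33

Highest average salary: Seoul (≈$87333.33)

Seoul (≈$87333.33)


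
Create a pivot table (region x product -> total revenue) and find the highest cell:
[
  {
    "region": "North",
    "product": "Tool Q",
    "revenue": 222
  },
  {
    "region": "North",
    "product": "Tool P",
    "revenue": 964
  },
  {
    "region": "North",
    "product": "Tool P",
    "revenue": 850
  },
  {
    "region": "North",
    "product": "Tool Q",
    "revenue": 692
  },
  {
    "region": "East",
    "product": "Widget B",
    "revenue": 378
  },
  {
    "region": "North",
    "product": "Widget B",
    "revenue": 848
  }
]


Pivot: region (rows) x product (columns) -> total revenue

     Tool P        Tool Q        Widget B    
East             0             0           378  
North         1814           914           848  

Highest: North / Tool P = $1814

North / Tool P = $1814


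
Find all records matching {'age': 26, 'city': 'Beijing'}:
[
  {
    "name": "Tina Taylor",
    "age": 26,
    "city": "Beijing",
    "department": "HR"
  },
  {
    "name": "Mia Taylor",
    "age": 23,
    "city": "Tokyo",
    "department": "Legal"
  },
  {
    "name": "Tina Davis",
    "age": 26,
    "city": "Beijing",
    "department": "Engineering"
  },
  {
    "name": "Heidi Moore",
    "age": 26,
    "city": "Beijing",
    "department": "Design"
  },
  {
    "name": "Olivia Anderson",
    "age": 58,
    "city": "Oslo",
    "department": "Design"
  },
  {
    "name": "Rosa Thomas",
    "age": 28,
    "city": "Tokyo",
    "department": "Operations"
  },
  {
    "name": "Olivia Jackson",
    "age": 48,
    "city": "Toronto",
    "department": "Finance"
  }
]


Search criteria: {'age': 26, 'city': 'Beijing'}

Checking 7 records:
  Tina Taylor: {age: 26, city: Beijing} <-- MATCH
  Mia Taylor: {age: 23, city: Tokyo}
  Tina Davis: {age: 26, city: Beijing} <-- MATCH
  Heidi Moore: {age: 26, city: Beijing} <-- MATCH
  Olivia Anderson: {age: 58, city: Oslo}
  Rosa Thomas: {age: 28, city: Tokyo}
  Olivia Jackson: {age: 48, city: Toronto}

Matches: ["Tina Taylor", "Tina Davis", "Heidi Moore"]

["Tina Taylor", "Tina Davis", "Heidi Moore"]


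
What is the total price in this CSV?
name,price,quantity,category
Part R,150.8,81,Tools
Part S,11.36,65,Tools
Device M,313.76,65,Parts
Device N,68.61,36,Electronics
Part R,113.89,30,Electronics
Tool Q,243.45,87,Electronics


Computing total price:
Values: [150.8, 11.36, 313.76, 68.61, 113.89, 243.45]
Sum = 901.87

901.87


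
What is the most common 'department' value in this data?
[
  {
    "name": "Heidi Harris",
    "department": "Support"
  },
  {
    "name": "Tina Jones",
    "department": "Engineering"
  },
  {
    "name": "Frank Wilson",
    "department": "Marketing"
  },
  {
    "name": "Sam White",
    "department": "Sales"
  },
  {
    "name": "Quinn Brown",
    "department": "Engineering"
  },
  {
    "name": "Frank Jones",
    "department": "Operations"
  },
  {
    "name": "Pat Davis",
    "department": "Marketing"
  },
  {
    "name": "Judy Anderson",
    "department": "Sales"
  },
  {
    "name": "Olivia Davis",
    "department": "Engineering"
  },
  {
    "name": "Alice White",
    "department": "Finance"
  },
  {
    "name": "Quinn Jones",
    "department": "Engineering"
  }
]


Counting 'department' values across 11 records:

  Engineering: 4 ####
  Marketing: 2 ##
  Sales: 2 ##
  Support: 1 #
  Operations: 1 #
  Finance: 1 #

Most common: Engineering (4 times)

Engineering (4 times)


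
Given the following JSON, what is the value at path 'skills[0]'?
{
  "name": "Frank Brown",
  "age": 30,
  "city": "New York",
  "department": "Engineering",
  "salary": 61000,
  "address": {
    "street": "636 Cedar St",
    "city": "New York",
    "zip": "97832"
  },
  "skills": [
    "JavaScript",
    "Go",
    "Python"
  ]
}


Query: skills[0]
Path: skills -> first element
Value: JavaScript

JavaScript


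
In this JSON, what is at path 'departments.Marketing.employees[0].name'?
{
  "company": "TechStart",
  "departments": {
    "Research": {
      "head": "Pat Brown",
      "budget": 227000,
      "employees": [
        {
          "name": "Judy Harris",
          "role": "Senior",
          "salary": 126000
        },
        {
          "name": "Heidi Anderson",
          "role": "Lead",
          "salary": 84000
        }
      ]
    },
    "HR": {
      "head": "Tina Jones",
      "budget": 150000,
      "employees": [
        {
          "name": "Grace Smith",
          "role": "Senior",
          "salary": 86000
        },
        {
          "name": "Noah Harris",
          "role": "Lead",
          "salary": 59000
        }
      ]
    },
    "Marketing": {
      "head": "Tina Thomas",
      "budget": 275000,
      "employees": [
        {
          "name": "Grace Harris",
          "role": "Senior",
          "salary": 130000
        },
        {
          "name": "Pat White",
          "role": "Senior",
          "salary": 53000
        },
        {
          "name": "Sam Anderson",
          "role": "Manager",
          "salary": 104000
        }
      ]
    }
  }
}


Path: departments.Marketing.employees[0].name

Navigate:
  -> departments
  -> Marketing
  -> employees[0].name = 'Grace Harris'

Grace Harris


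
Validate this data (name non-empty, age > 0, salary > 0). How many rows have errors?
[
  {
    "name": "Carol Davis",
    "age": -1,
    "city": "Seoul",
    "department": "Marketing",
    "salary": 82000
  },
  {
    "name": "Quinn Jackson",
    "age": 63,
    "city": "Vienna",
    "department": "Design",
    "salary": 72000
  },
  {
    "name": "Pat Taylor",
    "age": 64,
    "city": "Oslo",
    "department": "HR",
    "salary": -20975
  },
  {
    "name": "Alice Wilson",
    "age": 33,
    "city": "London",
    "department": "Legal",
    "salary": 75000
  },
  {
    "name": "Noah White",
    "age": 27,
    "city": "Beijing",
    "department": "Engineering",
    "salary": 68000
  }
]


Validating 5 records:
Rules: name non-empty, age > 0, salary > 0

  Row 1 (Carol Davis): negative age: -1
  Row 2 (Quinn Jackson): OK
  Row 3 (Pat Taylor): negative salary: -20975
  Row 4 (Alice Wilson): OK
  Row 5 (Noah White): OK

Total errors: 2

2 errors


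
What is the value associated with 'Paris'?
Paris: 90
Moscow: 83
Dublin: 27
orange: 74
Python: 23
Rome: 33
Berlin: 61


Looking up key 'Paris'
Value: 90

90


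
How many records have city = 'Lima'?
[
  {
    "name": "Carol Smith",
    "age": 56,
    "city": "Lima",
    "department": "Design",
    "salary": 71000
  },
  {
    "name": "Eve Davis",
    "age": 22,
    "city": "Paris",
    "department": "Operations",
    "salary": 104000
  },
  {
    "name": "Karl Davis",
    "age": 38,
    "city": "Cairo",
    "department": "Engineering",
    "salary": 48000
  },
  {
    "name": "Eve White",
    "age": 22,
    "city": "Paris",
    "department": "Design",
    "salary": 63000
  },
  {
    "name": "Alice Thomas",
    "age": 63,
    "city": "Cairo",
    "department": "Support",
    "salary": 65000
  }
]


Data: 5 records
Condition: city = 'Lima'

Checking each record:
  Carol Smith: Lima MATCH
  Eve Davis: Paris
  Karl Davis: Cairo
  Eve White: Paris
  Alice Thomas: Cairo

Count: 1

1


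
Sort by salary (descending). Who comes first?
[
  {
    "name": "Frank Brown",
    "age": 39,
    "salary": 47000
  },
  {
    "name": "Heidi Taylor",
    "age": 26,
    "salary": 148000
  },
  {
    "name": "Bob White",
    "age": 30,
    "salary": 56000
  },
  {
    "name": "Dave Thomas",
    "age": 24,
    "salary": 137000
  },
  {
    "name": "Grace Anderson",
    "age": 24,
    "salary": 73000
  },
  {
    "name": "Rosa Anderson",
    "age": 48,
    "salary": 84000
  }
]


Sort by: salary (descending)

Sorted order:
  1. Heidi Taylor (salary = 148000)
  2. Dave Thomas (salary = 137000)
  3. Rosa Anderson (salary = 84000)
  4. Grace Anderson (salary = 73000)
  5. Bob White (salary = 56000)
  6. Frank Brown (salary = 47000)

First: Heidi Taylor

Heidi Taylor


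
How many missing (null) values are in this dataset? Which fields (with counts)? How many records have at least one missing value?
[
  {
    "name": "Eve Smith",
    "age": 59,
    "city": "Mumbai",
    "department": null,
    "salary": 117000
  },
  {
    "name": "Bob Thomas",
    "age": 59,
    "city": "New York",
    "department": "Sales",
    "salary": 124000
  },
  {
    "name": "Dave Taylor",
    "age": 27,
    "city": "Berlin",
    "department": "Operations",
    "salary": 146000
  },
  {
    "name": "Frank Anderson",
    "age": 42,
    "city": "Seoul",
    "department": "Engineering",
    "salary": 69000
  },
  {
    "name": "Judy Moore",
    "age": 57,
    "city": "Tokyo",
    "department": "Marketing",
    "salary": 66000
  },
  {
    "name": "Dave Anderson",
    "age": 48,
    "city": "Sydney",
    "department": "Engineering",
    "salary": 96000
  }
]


Checking for missing (null) values in 6 records:

  Eve Smith: department
  Bob Thomas: complete
  Dave Taylor: complete
  Frank Anderson: complete
  Judy Moore: complete
  Dave Anderson: complete

Per field:
  name: 0 missing
  age: 0 missing
  city: 0 missing
  department: 1 missing
  salary: 0 missing

Total missing values: 1
Records with any missing: 1

1 missing values (department: 1); 1 incomplete records


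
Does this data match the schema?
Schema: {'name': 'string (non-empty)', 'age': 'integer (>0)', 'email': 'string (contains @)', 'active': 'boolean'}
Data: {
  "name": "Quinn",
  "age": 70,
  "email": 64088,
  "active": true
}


Validating each field against schema:
  name: OK (non-empty string)
  age: OK (positive integer)
  email: FAIL (64088 is not a string)
  active: OK (boolean)

Result: INVALID (1 error: email)

INVALID (1 error: email)
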